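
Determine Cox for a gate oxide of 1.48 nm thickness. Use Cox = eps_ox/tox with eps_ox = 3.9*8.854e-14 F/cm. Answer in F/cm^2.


Step 1: eps_ox = 3.9 * 8.854e-14 = 3.45306e-13 F/cm
Step 2: tox in cm = 1.48 nm * 1e-7 = 1.4800e-07 cm
Step 3: Cox = 3.45306e-13 / 1.4800e-07 = 2.33e-06 F/cm^2

2.33e-06


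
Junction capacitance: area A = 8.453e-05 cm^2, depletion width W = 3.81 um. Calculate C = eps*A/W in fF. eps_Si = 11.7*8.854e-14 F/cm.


Step 1: eps_Si = 11.7 * 8.854e-14 = 1.035918e-12 F/cm
Step 2: W in cm = 3.81 * 1e-4 = 3.81e-04 cm
Step 3: C = 1.035918e-12 * 8.453e-05 / 3.81e-04 = 2.298324e-13 F
Step 4: C = 229.83 fF

229.83


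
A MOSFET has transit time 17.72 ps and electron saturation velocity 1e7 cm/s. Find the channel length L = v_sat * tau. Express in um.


Step 1: tau in seconds = 17.72 ps * 1e-12 = 1.7720e-11 s
Step 2: L = v_sat * tau = 1e7 * 1.7720e-11 = 1.7720e-04 cm
Step 3: L in um = 1.7720e-04 * 1e4 = 1.772 um

1.772


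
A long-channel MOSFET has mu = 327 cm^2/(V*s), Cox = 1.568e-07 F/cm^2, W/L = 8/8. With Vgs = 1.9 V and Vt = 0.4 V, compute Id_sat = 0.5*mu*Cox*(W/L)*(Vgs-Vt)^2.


Step 1: Overdrive voltage Vov = Vgs - Vt = 1.9 - 0.4 = 1.5 V
Step 2: W/L = 8/8 = 1
Step 3: Id = 0.5 * 327 * 1.568e-07 * 1 * 1.5^2
Step 4: Id = 5.77e-05 A

5.77e-05


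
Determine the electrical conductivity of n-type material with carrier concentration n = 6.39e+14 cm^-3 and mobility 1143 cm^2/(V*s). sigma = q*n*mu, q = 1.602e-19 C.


Step 1: sigma = q * n * mu
Step 2: sigma = 1.602e-19 * 6.39e+14 * 1143
Step 3: sigma = 1.170e-01 S/cm

1.170e-01


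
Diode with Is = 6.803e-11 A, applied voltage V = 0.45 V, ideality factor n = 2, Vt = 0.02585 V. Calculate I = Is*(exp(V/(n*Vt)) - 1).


Step 1: V/(n*Vt) = 0.45/(2*0.02585) = 8.7041
Step 2: exp(8.7041) = 6.0276e+03
Step 3: I = 6.803e-11 * (6.0276e+03 - 1) = 4.10e-07 A

4.10e-07


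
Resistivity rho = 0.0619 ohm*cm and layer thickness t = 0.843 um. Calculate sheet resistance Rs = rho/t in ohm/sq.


Step 1: Convert thickness to cm: t = 0.843 um = 8.4300e-05 cm
Step 2: Rs = rho / t = 0.0619 / 8.4300e-05
Step 3: Rs = 734.3 ohm/sq

734.3


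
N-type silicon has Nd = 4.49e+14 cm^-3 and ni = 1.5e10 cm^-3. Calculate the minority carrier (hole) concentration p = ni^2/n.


Step 1: Since Nd >> ni, n ≈ Nd = 4.49e+14 cm^-3
Step 2: p = ni^2 / n = (1.5e10)^2 / 4.49e+14
Step 3: p = 2.25e20 / 4.49e+14 = 5.01e+05 cm^-3

5.01e+05


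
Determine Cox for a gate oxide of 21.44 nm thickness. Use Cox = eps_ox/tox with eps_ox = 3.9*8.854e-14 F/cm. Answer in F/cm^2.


Step 1: eps_ox = 3.9 * 8.854e-14 = 3.45306e-13 F/cm
Step 2: tox in cm = 21.44 nm * 1e-7 = 2.1440e-06 cm
Step 3: Cox = 3.45306e-13 / 2.1440e-06 = 1.61e-07 F/cm^2

1.61e-07


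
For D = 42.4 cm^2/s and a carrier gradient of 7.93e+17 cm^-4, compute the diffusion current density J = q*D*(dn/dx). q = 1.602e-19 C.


Step 1: J = q * D * (dn/dx)
Step 2: J = 1.602e-19 * 42.4 * 7.93e+17
Step 3: J = 5.39e+00 A/cm^2

5.39e+00


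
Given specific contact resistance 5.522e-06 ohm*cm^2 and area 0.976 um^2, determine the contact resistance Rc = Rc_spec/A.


Step 1: Convert area to cm^2: 0.976 um^2 = 9.7600e-09 cm^2
Step 2: Rc = Rc_spec / A = 5.522e-06 / 9.7600e-09
Step 3: Rc = 5.66e+02 ohms

5.66e+02


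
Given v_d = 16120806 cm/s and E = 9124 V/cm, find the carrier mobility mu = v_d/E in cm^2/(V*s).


Step 1: mu = v_d / E
Step 2: mu = 16120806 / 9124
Step 3: mu = 1766.86 cm^2/(V*s)

1766.86


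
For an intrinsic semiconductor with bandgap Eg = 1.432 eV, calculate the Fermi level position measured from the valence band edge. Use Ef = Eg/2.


Step 1: For an intrinsic semiconductor, the Fermi level sits at midgap.
Step 2: Ef = Eg / 2 = 1.432 / 2 = 0.716 eV

0.716


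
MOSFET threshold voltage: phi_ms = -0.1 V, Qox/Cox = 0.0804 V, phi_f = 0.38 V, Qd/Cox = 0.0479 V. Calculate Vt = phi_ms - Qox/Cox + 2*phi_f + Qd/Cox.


Step 1: Vt = phi_ms - Qox/Cox + 2*phi_f + Qd/Cox
Step 2: Vt = -0.1 - 0.0804 + 2*0.38 + 0.0479
Step 3: Vt = -0.1 - 0.0804 + 0.76 + 0.0479
Step 4: Vt = 0.6275 V

0.6275


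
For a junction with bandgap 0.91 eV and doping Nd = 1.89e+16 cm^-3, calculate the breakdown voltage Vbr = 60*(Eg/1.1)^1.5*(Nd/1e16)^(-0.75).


Step 1: Eg/1.1 = 0.91/1.1 = 0.827273
Step 2: (Eg/1.1)^1.5 = 0.827273^1.5 = 0.752442
Step 3: (Nd/1e16)^(-0.75) = (1.89)^(-0.75) = 0.620374
Step 4: Vbr = 60 * 0.752442 * 0.620374 = 28.0 V

28.0


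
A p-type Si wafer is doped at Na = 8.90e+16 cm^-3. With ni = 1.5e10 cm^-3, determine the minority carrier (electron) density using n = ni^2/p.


Step 1: Majority hole concentration p ≈ Na = 8.90e+16 cm^-3
Step 2: n = ni^2 / Na = (1.5e10)^2 / 8.90e+16
Step 3: n = 2.53e+03 cm^-3

2.53e+03


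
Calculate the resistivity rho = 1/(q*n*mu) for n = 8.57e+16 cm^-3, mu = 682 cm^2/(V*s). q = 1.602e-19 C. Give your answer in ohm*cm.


Step 1: sigma = q * n * mu = 1.602e-19 * 8.57e+16 * 682 = 9.36327e+00 S/cm
Step 2: rho = 1 / sigma = 1 / 9.36327e+00 = 0.1068 ohm*cm

0.1068


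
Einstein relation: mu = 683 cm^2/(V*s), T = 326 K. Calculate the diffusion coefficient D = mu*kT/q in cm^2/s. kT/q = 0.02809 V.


Step 1: D = mu * (kT/q)
Step 2: D = 683 * 0.02809
Step 3: D = 19.19 cm^2/s

19.19


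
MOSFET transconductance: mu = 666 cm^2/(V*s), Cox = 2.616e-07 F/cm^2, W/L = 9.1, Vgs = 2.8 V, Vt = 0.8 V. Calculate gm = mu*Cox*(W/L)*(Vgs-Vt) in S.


Step 1: Vov = Vgs - Vt = 2.8 - 0.8 = 2.0 V
Step 2: gm = mu * Cox * (W/L) * Vov
Step 3: gm = 666 * 2.616e-07 * 9.1 * 2.0 = 3.17e-03 S

3.17e-03


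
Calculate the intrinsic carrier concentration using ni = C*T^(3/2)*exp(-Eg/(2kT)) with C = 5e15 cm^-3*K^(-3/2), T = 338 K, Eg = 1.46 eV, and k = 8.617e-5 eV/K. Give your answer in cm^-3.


Step 1: Compute kT = 8.617e-5 * 338 = 0.02912546 eV
Step 2: Exponent = -Eg/(2kT) = -1.46/(2*0.02912546) = -25.06398
Step 3: T^(3/2) = 338^1.5 = 6214.05
Step 4: ni = 5e15 * 6214.05 * exp(-25.06398) = 4.05e+08 cm^-3

4.05e+08


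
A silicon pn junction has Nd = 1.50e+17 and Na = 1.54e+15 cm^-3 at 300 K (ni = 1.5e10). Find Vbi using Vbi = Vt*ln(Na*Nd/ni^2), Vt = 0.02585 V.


Step 1: Compute Na*Nd/ni^2 = 1.54e+15 * 1.50e+17 / (1.5e10)^2 = 1.0267e+12
Step 2: ln(1.0267e+12) = 27.6574
Step 3: Vbi = 0.02585 * 27.6574 = 0.715 V

0.715


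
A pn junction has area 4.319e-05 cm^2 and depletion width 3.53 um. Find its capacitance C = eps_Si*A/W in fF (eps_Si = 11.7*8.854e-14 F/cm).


Step 1: eps_Si = 11.7 * 8.854e-14 = 1.035918e-12 F/cm
Step 2: W in cm = 3.53 * 1e-4 = 3.53e-04 cm
Step 3: C = 1.035918e-12 * 4.319e-05 / 3.53e-04 = 1.267459e-13 F
Step 4: C = 126.75 fF

126.75


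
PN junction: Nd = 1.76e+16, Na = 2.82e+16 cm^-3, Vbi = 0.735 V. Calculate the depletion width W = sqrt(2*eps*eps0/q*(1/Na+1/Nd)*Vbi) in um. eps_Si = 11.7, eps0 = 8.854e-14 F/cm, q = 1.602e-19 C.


Step 1: 1/Na + 1/Nd = 1/2.82e+16 + 1/1.76e+16 = 9.22792e-17
Step 2: 2*eps*eps0/q = 2*11.7*8.854e-14/1.602e-19 = 1.293281e+07
Step 3: W^2 = 1.293281e+07 * 9.22792e-17 * 0.735 = 8.77171e-10
Step 4: W = sqrt(8.77171e-10) = 2.962e-05 cm = 0.2962 um

0.2962


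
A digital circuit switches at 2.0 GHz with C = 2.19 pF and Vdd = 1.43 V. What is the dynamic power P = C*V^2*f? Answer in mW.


Step 1: V^2 = 1.43^2 = 2.0449 V^2
Step 2: P = C*V^2*f = 2.19e-12 F * 2.0449 * 2.0e9 Hz
Step 3: P = 8.956662e-03 W
Step 4: P = 8.957 mW

8.957


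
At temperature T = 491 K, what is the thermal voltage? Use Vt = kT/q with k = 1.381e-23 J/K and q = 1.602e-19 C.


Step 1: kT = 1.381e-23 * 491 = 6.78071e-21 J
Step 2: Vt = kT/q = 6.78071e-21 / 1.602e-19
Step 3: Vt = 0.04233 V

0.04233


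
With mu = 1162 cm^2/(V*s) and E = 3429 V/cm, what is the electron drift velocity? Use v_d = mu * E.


Step 1: v_d = mu * E
Step 2: v_d = 1162 * 3429 = 3984498
Step 3: v_d = 3.98e+06 cm/s

3.98e+06


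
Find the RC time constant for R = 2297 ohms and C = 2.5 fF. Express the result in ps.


Step 1: tau = R * C
Step 2: tau = 2297 * 2.5 fF = 2297 * 2.5e-15 F
Step 3: tau = 5.7425e-12 s = 5.7425 ps

5.7425


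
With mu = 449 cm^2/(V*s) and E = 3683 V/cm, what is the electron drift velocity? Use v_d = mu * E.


Step 1: v_d = mu * E
Step 2: v_d = 449 * 3683 = 1653667
Step 3: v_d = 1.65e+06 cm/s

1.65e+06


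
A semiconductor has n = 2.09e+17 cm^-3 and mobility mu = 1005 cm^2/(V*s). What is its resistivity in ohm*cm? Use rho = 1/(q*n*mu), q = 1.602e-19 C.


Step 1: sigma = q * n * mu = 1.602e-19 * 2.09e+17 * 1005 = 3.36492e+01 S/cm
Step 2: rho = 1 / sigma = 1 / 3.36492e+01 = 0.02972 ohm*cm

0.02972


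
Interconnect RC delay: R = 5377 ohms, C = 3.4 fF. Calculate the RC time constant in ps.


Step 1: tau = R * C
Step 2: tau = 5377 * 3.4 fF = 5377 * 3.4e-15 F
Step 3: tau = 1.82818e-11 s = 18.2818 ps

18.2818


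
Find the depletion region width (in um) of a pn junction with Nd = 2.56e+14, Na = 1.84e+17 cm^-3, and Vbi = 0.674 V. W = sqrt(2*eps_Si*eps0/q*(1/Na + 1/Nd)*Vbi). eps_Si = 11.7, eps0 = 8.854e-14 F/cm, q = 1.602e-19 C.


Step 1: 1/Na + 1/Nd = 1/1.84e+17 + 1/2.56e+14 = 3.91168e-15
Step 2: 2*eps*eps0/q = 2*11.7*8.854e-14/1.602e-19 = 1.293281e+07
Step 3: W^2 = 1.293281e+07 * 3.91168e-15 * 0.674 = 3.40970e-08
Step 4: W = sqrt(3.40970e-08) = 1.847e-04 cm = 1.847 um

1.847


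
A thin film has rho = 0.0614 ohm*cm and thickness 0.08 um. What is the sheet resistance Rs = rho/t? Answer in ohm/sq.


Step 1: Convert thickness to cm: t = 0.08 um = 8.0000e-06 cm
Step 2: Rs = rho / t = 0.0614 / 8.0000e-06
Step 3: Rs = 7675.0 ohm/sq

7675.0


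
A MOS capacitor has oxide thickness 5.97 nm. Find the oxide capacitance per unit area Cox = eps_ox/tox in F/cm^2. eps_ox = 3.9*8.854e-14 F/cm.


Step 1: eps_ox = 3.9 * 8.854e-14 = 3.45306e-13 F/cm
Step 2: tox in cm = 5.97 nm * 1e-7 = 5.9700e-07 cm
Step 3: Cox = 3.45306e-13 / 5.9700e-07 = 5.78e-07 F/cm^2

5.78e-07


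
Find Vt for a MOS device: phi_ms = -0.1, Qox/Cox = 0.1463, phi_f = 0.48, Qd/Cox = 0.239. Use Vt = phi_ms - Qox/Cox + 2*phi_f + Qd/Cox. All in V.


Step 1: Vt = phi_ms - Qox/Cox + 2*phi_f + Qd/Cox
Step 2: Vt = -0.1 - 0.1463 + 2*0.48 + 0.239
Step 3: Vt = -0.1 - 0.1463 + 0.96 + 0.239
Step 4: Vt = 0.9527 V

0.9527


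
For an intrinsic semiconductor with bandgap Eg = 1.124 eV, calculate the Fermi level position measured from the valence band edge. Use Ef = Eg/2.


Step 1: For an intrinsic semiconductor, the Fermi level sits at midgap.
Step 2: Ef = Eg / 2 = 1.124 / 2 = 0.562 eV

0.562


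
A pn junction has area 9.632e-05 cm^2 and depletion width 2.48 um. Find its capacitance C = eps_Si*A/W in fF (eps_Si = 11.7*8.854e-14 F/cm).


Step 1: eps_Si = 11.7 * 8.854e-14 = 1.035918e-12 F/cm
Step 2: W in cm = 2.48 * 1e-4 = 2.48e-04 cm
Step 3: C = 1.035918e-12 * 9.632e-05 / 2.48e-04 = 4.023372e-13 F
Step 4: C = 402.34 fF

402.34


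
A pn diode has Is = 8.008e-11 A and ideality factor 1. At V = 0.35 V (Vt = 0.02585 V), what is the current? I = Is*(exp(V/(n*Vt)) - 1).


Step 1: V/(n*Vt) = 0.35/(1*0.02585) = 13.5397
Step 2: exp(13.5397) = 7.5896e+05
Step 3: I = 8.008e-11 * (7.5896e+05 - 1) = 6.08e-05 A

6.08e-05


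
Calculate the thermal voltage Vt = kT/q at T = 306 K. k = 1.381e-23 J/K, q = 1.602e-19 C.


Step 1: kT = 1.381e-23 * 306 = 4.22586e-21 J
Step 2: Vt = kT/q = 4.22586e-21 / 1.602e-19
Step 3: Vt = 0.02638 V

0.02638


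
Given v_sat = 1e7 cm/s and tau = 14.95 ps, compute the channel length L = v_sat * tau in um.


Step 1: tau in seconds = 14.95 ps * 1e-12 = 1.4950e-11 s
Step 2: L = v_sat * tau = 1e7 * 1.4950e-11 = 1.4950e-04 cm
Step 3: L in um = 1.4950e-04 * 1e4 = 1.495 um

1.495


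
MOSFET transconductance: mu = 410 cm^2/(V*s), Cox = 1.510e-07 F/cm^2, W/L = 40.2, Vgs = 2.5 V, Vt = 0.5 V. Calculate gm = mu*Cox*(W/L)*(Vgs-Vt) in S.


Step 1: Vov = Vgs - Vt = 2.5 - 0.5 = 2.0 V
Step 2: gm = mu * Cox * (W/L) * Vov
Step 3: gm = 410 * 1.510e-07 * 40.2 * 2.0 = 4.98e-03 S

4.98e-03


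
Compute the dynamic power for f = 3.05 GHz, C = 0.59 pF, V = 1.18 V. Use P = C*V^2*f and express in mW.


Step 1: V^2 = 1.18^2 = 1.3924 V^2
Step 2: P = C*V^2*f = 0.59e-12 F * 1.3924 * 3.05e9 Hz
Step 3: P = 2.5056238e-03 W
Step 4: P = 2.506 mW

2.506


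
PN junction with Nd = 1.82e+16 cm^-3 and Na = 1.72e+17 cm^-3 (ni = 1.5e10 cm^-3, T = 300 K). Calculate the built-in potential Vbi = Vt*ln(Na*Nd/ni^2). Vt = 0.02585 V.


Step 1: Compute Na*Nd/ni^2 = 1.72e+17 * 1.82e+16 / (1.5e10)^2 = 1.3913e+13
Step 2: ln(1.3913e+13) = 30.2638
Step 3: Vbi = 0.02585 * 30.2638 = 0.782 V

0.782


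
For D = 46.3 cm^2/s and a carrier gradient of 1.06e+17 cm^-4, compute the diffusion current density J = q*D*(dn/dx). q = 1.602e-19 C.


Step 1: J = q * D * (dn/dx)
Step 2: J = 1.602e-19 * 46.3 * 1.06e+17
Step 3: J = 7.86e-01 A/cm^2

7.86e-01


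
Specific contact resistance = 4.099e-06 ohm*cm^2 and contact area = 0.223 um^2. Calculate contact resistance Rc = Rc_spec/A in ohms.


Step 1: Convert area to cm^2: 0.223 um^2 = 2.2300e-09 cm^2
Step 2: Rc = Rc_spec / A = 4.099e-06 / 2.2300e-09
Step 3: Rc = 1.84e+03 ohms

1.84e+03


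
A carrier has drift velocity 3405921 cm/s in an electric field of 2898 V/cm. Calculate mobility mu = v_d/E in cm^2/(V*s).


Step 1: mu = v_d / E
Step 2: mu = 3405921 / 2898
Step 3: mu = 1175.27 cm^2/(V*s)

1175.27


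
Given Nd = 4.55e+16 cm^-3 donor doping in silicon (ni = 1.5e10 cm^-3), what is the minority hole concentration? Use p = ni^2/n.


Step 1: Since Nd >> ni, n ≈ Nd = 4.55e+16 cm^-3
Step 2: p = ni^2 / n = (1.5e10)^2 / 4.55e+16
Step 3: p = 2.25e20 / 4.55e+16 = 4.95e+03 cm^-3

4.95e+03


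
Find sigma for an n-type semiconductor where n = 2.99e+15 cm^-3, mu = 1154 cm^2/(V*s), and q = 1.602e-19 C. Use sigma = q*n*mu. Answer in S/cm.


Step 1: sigma = q * n * mu
Step 2: sigma = 1.602e-19 * 2.99e+15 * 1154
Step 3: sigma = 5.528e-01 S/cm

5.528e-01


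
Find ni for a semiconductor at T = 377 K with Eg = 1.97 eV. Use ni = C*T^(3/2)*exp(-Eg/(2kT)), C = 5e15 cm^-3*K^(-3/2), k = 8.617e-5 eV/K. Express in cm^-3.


Step 1: Compute kT = 8.617e-5 * 377 = 0.03248609 eV
Step 2: Exponent = -Eg/(2kT) = -1.97/(2*0.03248609) = -30.32067
Step 3: T^(3/2) = 377^1.5 = 7320.02
Step 4: ni = 5e15 * 7320.02 * exp(-30.32067) = 2.49e+06 cm^-3

2.49e+06


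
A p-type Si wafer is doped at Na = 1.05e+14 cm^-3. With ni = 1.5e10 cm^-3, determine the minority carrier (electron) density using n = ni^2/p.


Step 1: Majority hole concentration p ≈ Na = 1.05e+14 cm^-3
Step 2: n = ni^2 / Na = (1.5e10)^2 / 1.05e+14
Step 3: n = 2.14e+06 cm^-3

2.14e+06


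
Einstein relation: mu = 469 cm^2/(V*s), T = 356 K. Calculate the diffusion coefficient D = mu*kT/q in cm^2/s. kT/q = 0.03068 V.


Step 1: D = mu * (kT/q)
Step 2: D = 469 * 0.03068
Step 3: D = 14.39 cm^2/s

14.39


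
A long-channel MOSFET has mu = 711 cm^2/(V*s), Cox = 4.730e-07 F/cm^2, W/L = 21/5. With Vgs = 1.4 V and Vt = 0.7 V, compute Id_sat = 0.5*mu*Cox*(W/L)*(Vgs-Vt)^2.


Step 1: Overdrive voltage Vov = Vgs - Vt = 1.4 - 0.7 = 0.7 V
Step 2: W/L = 21/5 = 4.2
Step 3: Id = 0.5 * 711 * 4.730e-07 * 4.2 * 0.7^2
Step 4: Id = 3.46e-04 A

3.46e-04


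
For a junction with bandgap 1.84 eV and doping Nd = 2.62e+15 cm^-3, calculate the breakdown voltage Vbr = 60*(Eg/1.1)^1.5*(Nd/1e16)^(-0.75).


Step 1: Eg/1.1 = 1.84/1.1 = 1.672727
Step 2: (Eg/1.1)^1.5 = 1.672727^1.5 = 2.163404
Step 3: (Nd/1e16)^(-0.75) = (0.262)^(-0.75) = 2.730700
Step 4: Vbr = 60 * 2.163404 * 2.730700 = 354.5 V

354.5


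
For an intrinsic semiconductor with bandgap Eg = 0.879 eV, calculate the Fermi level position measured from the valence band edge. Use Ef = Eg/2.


Step 1: For an intrinsic semiconductor, the Fermi level sits at midgap.
Step 2: Ef = Eg / 2 = 0.879 / 2 = 0.4395 eV

0.4395


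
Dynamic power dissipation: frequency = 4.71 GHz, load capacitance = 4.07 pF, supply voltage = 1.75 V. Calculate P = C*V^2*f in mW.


Step 1: V^2 = 1.75^2 = 3.0625 V^2
Step 2: P = C*V^2*f = 4.07e-12 F * 3.0625 * 4.71e9 Hz
Step 3: P = 5.870720625e-02 W
Step 4: P = 58.707 mW

58.707


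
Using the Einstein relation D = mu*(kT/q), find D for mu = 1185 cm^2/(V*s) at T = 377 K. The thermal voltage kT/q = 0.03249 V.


Step 1: D = mu * (kT/q)
Step 2: D = 1185 * 0.03249
Step 3: D = 38.5 cm^2/s

38.5


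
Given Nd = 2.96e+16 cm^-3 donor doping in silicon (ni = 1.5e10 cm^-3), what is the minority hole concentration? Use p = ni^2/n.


Step 1: Since Nd >> ni, n ≈ Nd = 2.96e+16 cm^-3
Step 2: p = ni^2 / n = (1.5e10)^2 / 2.96e+16
Step 3: p = 2.25e20 / 2.96e+16 = 7.60e+03 cm^-3

7.60e+03


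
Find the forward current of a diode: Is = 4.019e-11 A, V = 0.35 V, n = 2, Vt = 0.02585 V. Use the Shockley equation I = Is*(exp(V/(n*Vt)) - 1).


Step 1: V/(n*Vt) = 0.35/(2*0.02585) = 6.7698
Step 2: exp(6.7698) = 8.7114e+02
Step 3: I = 4.019e-11 * (8.7114e+02 - 1) = 3.50e-08 A

3.50e-08


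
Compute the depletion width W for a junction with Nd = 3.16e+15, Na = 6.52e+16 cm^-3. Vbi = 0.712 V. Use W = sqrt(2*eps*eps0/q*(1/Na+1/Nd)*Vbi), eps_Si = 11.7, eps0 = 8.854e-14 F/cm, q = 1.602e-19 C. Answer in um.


Step 1: 1/Na + 1/Nd = 1/6.52e+16 + 1/3.16e+15 = 3.31793e-16
Step 2: 2*eps*eps0/q = 2*11.7*8.854e-14/1.602e-19 = 1.293281e+07
Step 3: W^2 = 1.293281e+07 * 3.31793e-16 * 0.712 = 3.05520e-09
Step 4: W = sqrt(3.05520e-09) = 5.527e-05 cm = 0.5527 um

0.5527


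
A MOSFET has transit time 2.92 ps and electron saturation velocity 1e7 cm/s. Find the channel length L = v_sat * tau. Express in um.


Step 1: tau in seconds = 2.92 ps * 1e-12 = 2.9200e-12 s
Step 2: L = v_sat * tau = 1e7 * 2.9200e-12 = 2.9200e-05 cm
Step 3: L in um = 2.9200e-05 * 1e4 = 0.292 um

0.292


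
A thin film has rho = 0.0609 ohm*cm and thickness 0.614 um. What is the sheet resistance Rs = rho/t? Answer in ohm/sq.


Step 1: Convert thickness to cm: t = 0.614 um = 6.1400e-05 cm
Step 2: Rs = rho / t = 0.0609 / 6.1400e-05
Step 3: Rs = 991.9 ohm/sq

991.9


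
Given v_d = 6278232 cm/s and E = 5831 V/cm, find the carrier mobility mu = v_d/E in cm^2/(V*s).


Step 1: mu = v_d / E
Step 2: mu = 6278232 / 5831
Step 3: mu = 1076.7 cm^2/(V*s)

1076.7


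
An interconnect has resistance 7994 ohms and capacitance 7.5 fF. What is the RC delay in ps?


Step 1: tau = R * C
Step 2: tau = 7994 * 7.5 fF = 7994 * 7.5e-15 F
Step 3: tau = 5.9955e-11 s = 59.955 ps

59.955


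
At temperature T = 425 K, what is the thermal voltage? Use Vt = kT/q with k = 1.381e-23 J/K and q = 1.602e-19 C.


Step 1: kT = 1.381e-23 * 425 = 5.86925e-21 J
Step 2: Vt = kT/q = 5.86925e-21 / 1.602e-19
Step 3: Vt = 0.03664 V

0.03664


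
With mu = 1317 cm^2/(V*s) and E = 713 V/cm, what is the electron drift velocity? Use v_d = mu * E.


Step 1: v_d = mu * E
Step 2: v_d = 1317 * 713 = 939021
Step 3: v_d = 9.39e+05 cm/s

9.39e+05


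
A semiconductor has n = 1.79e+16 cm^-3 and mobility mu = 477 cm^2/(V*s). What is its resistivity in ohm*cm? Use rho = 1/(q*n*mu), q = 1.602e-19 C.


Step 1: sigma = q * n * mu = 1.602e-19 * 1.79e+16 * 477 = 1.36784e+00 S/cm
Step 2: rho = 1 / sigma = 1 / 1.36784e+00 = 0.7311 ohm*cm

0.7311


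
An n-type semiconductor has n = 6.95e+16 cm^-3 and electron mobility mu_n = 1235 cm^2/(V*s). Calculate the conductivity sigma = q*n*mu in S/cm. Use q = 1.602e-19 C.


Step 1: sigma = q * n * mu
Step 2: sigma = 1.602e-19 * 6.95e+16 * 1235
Step 3: sigma = 1.375e+01 S/cm

1.375e+01


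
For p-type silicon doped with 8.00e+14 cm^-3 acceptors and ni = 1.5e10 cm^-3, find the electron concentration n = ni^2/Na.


Step 1: Majority hole concentration p ≈ Na = 8.00e+14 cm^-3
Step 2: n = ni^2 / Na = (1.5e10)^2 / 8.00e+14
Step 3: n = 2.81e+05 cm^-3

2.81e+05


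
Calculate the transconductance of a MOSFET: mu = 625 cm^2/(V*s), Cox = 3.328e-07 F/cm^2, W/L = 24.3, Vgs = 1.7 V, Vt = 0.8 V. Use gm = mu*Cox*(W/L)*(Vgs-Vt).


Step 1: Vov = Vgs - Vt = 1.7 - 0.8 = 0.9 V
Step 2: gm = mu * Cox * (W/L) * Vov
Step 3: gm = 625 * 3.328e-07 * 24.3 * 0.9 = 4.55e-03 S

4.55e-03


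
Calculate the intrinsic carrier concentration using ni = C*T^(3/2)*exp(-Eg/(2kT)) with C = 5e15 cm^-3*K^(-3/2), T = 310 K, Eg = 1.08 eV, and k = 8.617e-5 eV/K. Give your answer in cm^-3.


Step 1: Compute kT = 8.617e-5 * 310 = 0.0267127 eV
Step 2: Exponent = -Eg/(2kT) = -1.08/(2*0.0267127) = -20.21510
Step 3: T^(3/2) = 310^1.5 = 5458.11
Step 4: ni = 5e15 * 5458.11 * exp(-20.21510) = 4.54e+10 cm^-3

4.54e+10


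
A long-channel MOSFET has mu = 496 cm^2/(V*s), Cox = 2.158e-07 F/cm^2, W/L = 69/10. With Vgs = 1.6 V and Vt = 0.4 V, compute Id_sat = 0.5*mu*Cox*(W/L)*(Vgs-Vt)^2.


Step 1: Overdrive voltage Vov = Vgs - Vt = 1.6 - 0.4 = 1.2 V
Step 2: W/L = 69/10 = 6.9
Step 3: Id = 0.5 * 496 * 2.158e-07 * 6.9 * 1.2^2
Step 4: Id = 5.32e-04 A

5.32e-04


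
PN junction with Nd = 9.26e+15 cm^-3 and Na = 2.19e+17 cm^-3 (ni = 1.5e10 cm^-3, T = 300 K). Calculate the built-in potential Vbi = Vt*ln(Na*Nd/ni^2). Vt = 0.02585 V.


Step 1: Compute Na*Nd/ni^2 = 2.19e+17 * 9.26e+15 / (1.5e10)^2 = 9.0131e+12
Step 2: ln(9.0131e+12) = 29.8297
Step 3: Vbi = 0.02585 * 29.8297 = 0.771 V

0.771


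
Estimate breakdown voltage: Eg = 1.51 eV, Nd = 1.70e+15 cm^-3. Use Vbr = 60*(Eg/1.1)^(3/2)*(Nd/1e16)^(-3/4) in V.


Step 1: Eg/1.1 = 1.51/1.1 = 1.372727
Step 2: (Eg/1.1)^1.5 = 1.372727^1.5 = 1.608334
Step 3: (Nd/1e16)^(-0.75) = (0.17)^(-0.75) = 3.777142
Step 4: Vbr = 60 * 1.608334 * 3.777142 = 364.5 V

364.5


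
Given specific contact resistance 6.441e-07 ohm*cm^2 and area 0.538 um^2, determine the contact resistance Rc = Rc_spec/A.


Step 1: Convert area to cm^2: 0.538 um^2 = 5.3800e-09 cm^2
Step 2: Rc = Rc_spec / A = 6.441e-07 / 5.3800e-09
Step 3: Rc = 1.20e+02 ohms

1.20e+02


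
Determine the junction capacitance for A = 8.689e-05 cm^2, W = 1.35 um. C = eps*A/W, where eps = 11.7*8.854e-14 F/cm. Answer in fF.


Step 1: eps_Si = 11.7 * 8.854e-14 = 1.035918e-12 F/cm
Step 2: W in cm = 1.35 * 1e-4 = 1.35e-04 cm
Step 3: C = 1.035918e-12 * 8.689e-05 / 1.35e-04 = 6.667475e-13 F
Step 4: C = 666.75 fF

666.75


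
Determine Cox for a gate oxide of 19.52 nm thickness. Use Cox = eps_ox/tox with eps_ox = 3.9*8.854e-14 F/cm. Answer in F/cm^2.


Step 1: eps_ox = 3.9 * 8.854e-14 = 3.45306e-13 F/cm
Step 2: tox in cm = 19.52 nm * 1e-7 = 1.9520e-06 cm
Step 3: Cox = 3.45306e-13 / 1.9520e-06 = 1.77e-07 F/cm^2

1.77e-07


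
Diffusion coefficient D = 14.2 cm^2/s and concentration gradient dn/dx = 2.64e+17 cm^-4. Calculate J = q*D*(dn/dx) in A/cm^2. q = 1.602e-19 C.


Step 1: J = q * D * (dn/dx)
Step 2: J = 1.602e-19 * 14.2 * 2.64e+17
Step 3: J = 6.01e-01 A/cm^2

6.01e-01


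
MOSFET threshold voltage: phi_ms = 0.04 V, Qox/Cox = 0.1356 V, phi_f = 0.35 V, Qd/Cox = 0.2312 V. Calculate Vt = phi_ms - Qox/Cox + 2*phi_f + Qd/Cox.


Step 1: Vt = phi_ms - Qox/Cox + 2*phi_f + Qd/Cox
Step 2: Vt = 0.04 - 0.1356 + 2*0.35 + 0.2312
Step 3: Vt = 0.04 - 0.1356 + 0.7 + 0.2312
Step 4: Vt = 0.8356 V

0.8356


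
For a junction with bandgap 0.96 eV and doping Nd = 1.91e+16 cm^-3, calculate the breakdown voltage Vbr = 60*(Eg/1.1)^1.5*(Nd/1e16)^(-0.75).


Step 1: Eg/1.1 = 0.96/1.1 = 0.872727
Step 2: (Eg/1.1)^1.5 = 0.872727^1.5 = 0.815300
Step 3: (Nd/1e16)^(-0.75) = (1.91)^(-0.75) = 0.615496
Step 4: Vbr = 60 * 0.815300 * 0.615496 = 30.1 V

30.1


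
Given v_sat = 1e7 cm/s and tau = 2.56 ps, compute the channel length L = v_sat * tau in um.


Step 1: tau in seconds = 2.56 ps * 1e-12 = 2.5600e-12 s
Step 2: L = v_sat * tau = 1e7 * 2.5600e-12 = 2.5600e-05 cm
Step 3: L in um = 2.5600e-05 * 1e4 = 0.256 um

0.256


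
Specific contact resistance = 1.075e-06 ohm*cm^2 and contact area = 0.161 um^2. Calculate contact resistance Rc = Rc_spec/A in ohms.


Step 1: Convert area to cm^2: 0.161 um^2 = 1.6100e-09 cm^2
Step 2: Rc = Rc_spec / A = 1.075e-06 / 1.6100e-09
Step 3: Rc = 6.68e+02 ohms

6.68e+02


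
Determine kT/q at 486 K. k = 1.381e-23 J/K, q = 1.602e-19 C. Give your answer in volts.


Step 1: kT = 1.381e-23 * 486 = 6.71166e-21 J
Step 2: Vt = kT/q = 6.71166e-21 / 1.602e-19
Step 3: Vt = 0.0419 V

0.0419


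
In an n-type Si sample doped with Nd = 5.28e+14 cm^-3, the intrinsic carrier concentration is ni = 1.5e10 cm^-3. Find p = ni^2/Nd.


Step 1: Since Nd >> ni, n ≈ Nd = 5.28e+14 cm^-3
Step 2: p = ni^2 / n = (1.5e10)^2 / 5.28e+14
Step 3: p = 2.25e20 / 5.28e+14 = 4.26e+05 cm^-3

4.26e+05


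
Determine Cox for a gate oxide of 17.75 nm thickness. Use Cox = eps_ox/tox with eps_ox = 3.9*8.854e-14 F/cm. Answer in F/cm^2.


Step 1: eps_ox = 3.9 * 8.854e-14 = 3.45306e-13 F/cm
Step 2: tox in cm = 17.75 nm * 1e-7 = 1.7750e-06 cm
Step 3: Cox = 3.45306e-13 / 1.7750e-06 = 1.95e-07 F/cm^2

1.95e-07


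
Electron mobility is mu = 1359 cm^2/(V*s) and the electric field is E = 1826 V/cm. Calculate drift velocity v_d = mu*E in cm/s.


Step 1: v_d = mu * E
Step 2: v_d = 1359 * 1826 = 2481534
Step 3: v_d = 2.48e+06 cm/s

2.48e+06


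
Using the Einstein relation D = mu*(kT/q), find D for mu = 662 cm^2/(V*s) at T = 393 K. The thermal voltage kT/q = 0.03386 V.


Step 1: D = mu * (kT/q)
Step 2: D = 662 * 0.03386
Step 3: D = 22.42 cm^2/s

22.42


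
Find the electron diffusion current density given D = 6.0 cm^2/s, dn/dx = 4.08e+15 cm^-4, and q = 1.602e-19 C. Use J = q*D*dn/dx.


Step 1: J = q * D * (dn/dx)
Step 2: J = 1.602e-19 * 6.0 * 4.08e+15
Step 3: J = 3.92e-03 A/cm^2

3.92e-03


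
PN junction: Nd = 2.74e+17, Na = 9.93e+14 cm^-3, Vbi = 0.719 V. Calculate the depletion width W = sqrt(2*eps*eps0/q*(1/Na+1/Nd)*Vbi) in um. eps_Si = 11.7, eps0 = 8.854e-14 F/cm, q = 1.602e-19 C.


Step 1: 1/Na + 1/Nd = 1/9.93e+14 + 1/2.74e+17 = 1.01070e-15
Step 2: 2*eps*eps0/q = 2*11.7*8.854e-14/1.602e-19 = 1.293281e+07
Step 3: W^2 = 1.293281e+07 * 1.01070e-15 * 0.719 = 9.39819e-09
Step 4: W = sqrt(9.39819e-09) = 9.694e-05 cm = 0.9694 um

0.9694


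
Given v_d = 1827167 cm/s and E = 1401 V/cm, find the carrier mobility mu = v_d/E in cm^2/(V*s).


Step 1: mu = v_d / E
Step 2: mu = 1827167 / 1401
Step 3: mu = 1304.19 cm^2/(V*s)

1304.19


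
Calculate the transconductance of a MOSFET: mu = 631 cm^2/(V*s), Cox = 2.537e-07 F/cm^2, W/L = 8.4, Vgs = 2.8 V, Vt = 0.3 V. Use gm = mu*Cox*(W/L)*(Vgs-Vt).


Step 1: Vov = Vgs - Vt = 2.8 - 0.3 = 2.5 V
Step 2: gm = mu * Cox * (W/L) * Vov
Step 3: gm = 631 * 2.537e-07 * 8.4 * 2.5 = 3.36e-03 S

3.36e-03


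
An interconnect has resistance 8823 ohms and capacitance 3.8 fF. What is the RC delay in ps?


Step 1: tau = R * C
Step 2: tau = 8823 * 3.8 fF = 8823 * 3.8e-15 F
Step 3: tau = 3.35274e-11 s = 33.5274 ps

33.5274


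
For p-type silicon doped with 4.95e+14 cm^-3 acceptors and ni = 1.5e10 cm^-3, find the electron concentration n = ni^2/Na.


Step 1: Majority hole concentration p ≈ Na = 4.95e+14 cm^-3
Step 2: n = ni^2 / Na = (1.5e10)^2 / 4.95e+14
Step 3: n = 4.55e+05 cm^-3

4.55e+05


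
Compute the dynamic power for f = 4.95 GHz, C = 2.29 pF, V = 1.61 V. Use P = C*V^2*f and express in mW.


Step 1: V^2 = 1.61^2 = 2.5921 V^2
Step 2: P = C*V^2*f = 2.29e-12 F * 2.5921 * 4.95e9 Hz
Step 3: P = 2.938274955e-02 W
Step 4: P = 29.383 mW

29.383


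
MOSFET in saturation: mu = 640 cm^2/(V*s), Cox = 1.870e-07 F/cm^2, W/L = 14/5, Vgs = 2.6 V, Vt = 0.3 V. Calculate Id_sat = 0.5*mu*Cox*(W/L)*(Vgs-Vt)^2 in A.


Step 1: Overdrive voltage Vov = Vgs - Vt = 2.6 - 0.3 = 2.3 V
Step 2: W/L = 14/5 = 2.8
Step 3: Id = 0.5 * 640 * 1.870e-07 * 2.8 * 2.3^2
Step 4: Id = 8.86e-04 A

8.86e-04


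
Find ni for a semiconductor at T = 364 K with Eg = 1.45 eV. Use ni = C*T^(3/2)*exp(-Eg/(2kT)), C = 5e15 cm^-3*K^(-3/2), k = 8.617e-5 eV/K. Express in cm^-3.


Step 1: Compute kT = 8.617e-5 * 364 = 0.03136588 eV
Step 2: Exponent = -Eg/(2kT) = -1.45/(2*0.03136588) = -23.11429
Step 3: T^(3/2) = 364^1.5 = 6944.68
Step 4: ni = 5e15 * 6944.68 * exp(-23.11429) = 3.18e+09 cm^-3

3.18e+09


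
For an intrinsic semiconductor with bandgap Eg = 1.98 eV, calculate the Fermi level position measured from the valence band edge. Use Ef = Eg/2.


Step 1: For an intrinsic semiconductor, the Fermi level sits at midgap.
Step 2: Ef = Eg / 2 = 1.98 / 2 = 0.99 eV

0.99


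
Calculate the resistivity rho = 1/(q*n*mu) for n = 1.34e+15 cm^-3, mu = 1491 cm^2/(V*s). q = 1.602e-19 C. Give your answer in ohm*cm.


Step 1: sigma = q * n * mu = 1.602e-19 * 1.34e+15 * 1491 = 3.20070e-01 S/cm
Step 2: rho = 1 / sigma = 1 / 3.20070e-01 = 3.124 ohm*cm

3.124


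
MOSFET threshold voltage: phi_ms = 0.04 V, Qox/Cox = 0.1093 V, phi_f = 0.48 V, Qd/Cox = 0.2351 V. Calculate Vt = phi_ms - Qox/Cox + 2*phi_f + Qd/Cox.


Step 1: Vt = phi_ms - Qox/Cox + 2*phi_f + Qd/Cox
Step 2: Vt = 0.04 - 0.1093 + 2*0.48 + 0.2351
Step 3: Vt = 0.04 - 0.1093 + 0.96 + 0.2351
Step 4: Vt = 1.1258 V

1.1258


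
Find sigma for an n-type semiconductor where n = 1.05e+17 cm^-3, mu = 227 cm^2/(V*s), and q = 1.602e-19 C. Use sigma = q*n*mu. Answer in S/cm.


Step 1: sigma = q * n * mu
Step 2: sigma = 1.602e-19 * 1.05e+17 * 227
Step 3: sigma = 3.818e+00 S/cm

3.818e+00


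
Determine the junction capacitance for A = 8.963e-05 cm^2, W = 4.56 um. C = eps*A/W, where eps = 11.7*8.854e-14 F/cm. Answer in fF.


Step 1: eps_Si = 11.7 * 8.854e-14 = 1.035918e-12 F/cm
Step 2: W in cm = 4.56 * 1e-4 = 4.56e-04 cm
Step 3: C = 1.035918e-12 * 8.963e-05 / 4.56e-04 = 2.036170e-13 F
Step 4: C = 203.62 fF

203.62


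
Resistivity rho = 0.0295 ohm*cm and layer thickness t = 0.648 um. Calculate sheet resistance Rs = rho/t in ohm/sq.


Step 1: Convert thickness to cm: t = 0.648 um = 6.4800e-05 cm
Step 2: Rs = rho / t = 0.0295 / 6.4800e-05
Step 3: Rs = 455.2 ohm/sq

455.2


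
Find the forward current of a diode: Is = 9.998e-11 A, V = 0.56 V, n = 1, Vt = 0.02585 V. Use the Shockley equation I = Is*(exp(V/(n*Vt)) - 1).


Step 1: V/(n*Vt) = 0.56/(1*0.02585) = 21.6634
Step 2: exp(21.6634) = 2.5603e+09
Step 3: I = 9.998e-11 * (2.5603e+09 - 1) = 2.56e-01 A

2.56e-01


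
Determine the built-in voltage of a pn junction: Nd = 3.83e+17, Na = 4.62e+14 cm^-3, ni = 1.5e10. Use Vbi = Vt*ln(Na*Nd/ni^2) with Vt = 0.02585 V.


Step 1: Compute Na*Nd/ni^2 = 4.62e+14 * 3.83e+17 / (1.5e10)^2 = 7.8643e+11
Step 2: ln(7.8643e+11) = 27.3908
Step 3: Vbi = 0.02585 * 27.3908 = 0.708 V

0.708


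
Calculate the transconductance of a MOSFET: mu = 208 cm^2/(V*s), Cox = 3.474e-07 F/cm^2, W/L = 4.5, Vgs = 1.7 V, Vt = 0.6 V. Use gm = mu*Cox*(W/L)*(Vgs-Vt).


Step 1: Vov = Vgs - Vt = 1.7 - 0.6 = 1.1 V
Step 2: gm = mu * Cox * (W/L) * Vov
Step 3: gm = 208 * 3.474e-07 * 4.5 * 1.1 = 3.58e-04 S

3.58e-04


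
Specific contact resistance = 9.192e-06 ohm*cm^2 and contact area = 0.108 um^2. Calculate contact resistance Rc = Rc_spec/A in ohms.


Step 1: Convert area to cm^2: 0.108 um^2 = 1.0800e-09 cm^2
Step 2: Rc = Rc_spec / A = 9.192e-06 / 1.0800e-09
Step 3: Rc = 8.51e+03 ohms

8.51e+03


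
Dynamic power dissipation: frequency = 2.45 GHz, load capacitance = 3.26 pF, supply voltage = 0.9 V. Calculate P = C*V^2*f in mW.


Step 1: V^2 = 0.9^2 = 0.81 V^2
Step 2: P = C*V^2*f = 3.26e-12 F * 0.81 * 2.45e9 Hz
Step 3: P = 6.46947e-03 W
Step 4: P = 6.469 mW

6.469


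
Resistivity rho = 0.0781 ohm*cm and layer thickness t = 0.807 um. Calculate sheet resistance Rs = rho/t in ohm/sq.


Step 1: Convert thickness to cm: t = 0.807 um = 8.0700e-05 cm
Step 2: Rs = rho / t = 0.0781 / 8.0700e-05
Step 3: Rs = 967.8 ohm/sq

967.8


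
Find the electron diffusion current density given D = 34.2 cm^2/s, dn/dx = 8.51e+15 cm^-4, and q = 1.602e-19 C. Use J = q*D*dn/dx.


Step 1: J = q * D * (dn/dx)
Step 2: J = 1.602e-19 * 34.2 * 8.51e+15
Step 3: J = 4.66e-02 A/cm^2

4.66e-02


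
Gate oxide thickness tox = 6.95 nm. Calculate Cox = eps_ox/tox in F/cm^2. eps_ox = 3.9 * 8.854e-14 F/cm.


Step 1: eps_ox = 3.9 * 8.854e-14 = 3.45306e-13 F/cm
Step 2: tox in cm = 6.95 nm * 1e-7 = 6.9500e-07 cm
Step 3: Cox = 3.45306e-13 / 6.9500e-07 = 4.97e-07 F/cm^2

4.97e-07


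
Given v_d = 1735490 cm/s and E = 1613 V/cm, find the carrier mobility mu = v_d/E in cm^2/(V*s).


Step 1: mu = v_d / E
Step 2: mu = 1735490 / 1613
Step 3: mu = 1075.94 cm^2/(V*s)

1075.94


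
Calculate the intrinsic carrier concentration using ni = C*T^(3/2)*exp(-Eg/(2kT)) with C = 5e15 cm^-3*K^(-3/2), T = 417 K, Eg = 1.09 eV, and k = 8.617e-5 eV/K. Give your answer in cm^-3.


Step 1: Compute kT = 8.617e-5 * 417 = 0.03593289 eV
Step 2: Exponent = -Eg/(2kT) = -1.09/(2*0.03593289) = -15.16716
Step 3: T^(3/2) = 417^1.5 = 8515.38
Step 4: ni = 5e15 * 8515.38 * exp(-15.16716) = 1.10e+13 cm^-3

1.10e+13


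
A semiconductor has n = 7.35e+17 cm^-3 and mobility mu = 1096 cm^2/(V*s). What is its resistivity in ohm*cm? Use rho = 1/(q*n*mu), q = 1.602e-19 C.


Step 1: sigma = q * n * mu = 1.602e-19 * 7.35e+17 * 1096 = 1.29051e+02 S/cm
Step 2: rho = 1 / sigma = 1 / 1.29051e+02 = 0.007749 ohm*cm

0.007749


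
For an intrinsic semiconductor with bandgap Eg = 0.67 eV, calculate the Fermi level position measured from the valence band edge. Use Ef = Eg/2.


Step 1: For an intrinsic semiconductor, the Fermi level sits at midgap.
Step 2: Ef = Eg / 2 = 0.67 / 2 = 0.335 eV

0.335


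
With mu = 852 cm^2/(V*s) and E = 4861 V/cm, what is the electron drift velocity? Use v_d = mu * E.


Step 1: v_d = mu * E
Step 2: v_d = 852 * 4861 = 4141572
Step 3: v_d = 4.14e+06 cm/s

4.14e+06


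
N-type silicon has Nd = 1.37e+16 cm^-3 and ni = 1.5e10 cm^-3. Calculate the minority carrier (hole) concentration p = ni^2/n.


Step 1: Since Nd >> ni, n ≈ Nd = 1.37e+16 cm^-3
Step 2: p = ni^2 / n = (1.5e10)^2 / 1.37e+16
Step 3: p = 2.25e20 / 1.37e+16 = 1.64e+04 cm^-3

1.64e+04


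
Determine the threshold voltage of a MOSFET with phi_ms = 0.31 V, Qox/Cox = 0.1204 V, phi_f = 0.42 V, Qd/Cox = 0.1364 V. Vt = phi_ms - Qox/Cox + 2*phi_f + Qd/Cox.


Step 1: Vt = phi_ms - Qox/Cox + 2*phi_f + Qd/Cox
Step 2: Vt = 0.31 - 0.1204 + 2*0.42 + 0.1364
Step 3: Vt = 0.31 - 0.1204 + 0.84 + 0.1364
Step 4: Vt = 1.166 V

1.166


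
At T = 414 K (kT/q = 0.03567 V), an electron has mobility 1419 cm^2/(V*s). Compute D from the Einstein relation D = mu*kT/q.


Step 1: D = mu * (kT/q)
Step 2: D = 1419 * 0.03567
Step 3: D = 50.62 cm^2/s

50.62


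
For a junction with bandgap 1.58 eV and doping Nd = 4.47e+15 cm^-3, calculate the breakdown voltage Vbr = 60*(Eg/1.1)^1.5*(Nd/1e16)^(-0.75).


Step 1: Eg/1.1 = 1.58/1.1 = 1.436364
Step 2: (Eg/1.1)^1.5 = 1.436364^1.5 = 1.721459
Step 3: (Nd/1e16)^(-0.75) = (0.447)^(-0.75) = 1.829234
Step 4: Vbr = 60 * 1.721459 * 1.829234 = 188.9 V

188.9


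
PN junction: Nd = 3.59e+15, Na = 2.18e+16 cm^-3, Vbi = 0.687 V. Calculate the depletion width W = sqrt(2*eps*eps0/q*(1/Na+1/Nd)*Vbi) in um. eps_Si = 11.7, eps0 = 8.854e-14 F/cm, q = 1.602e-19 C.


Step 1: 1/Na + 1/Nd = 1/2.18e+16 + 1/3.59e+15 = 3.24423e-16
Step 2: 2*eps*eps0/q = 2*11.7*8.854e-14/1.602e-19 = 1.293281e+07
Step 3: W^2 = 1.293281e+07 * 3.24423e-16 * 0.687 = 2.88245e-09
Step 4: W = sqrt(2.88245e-09) = 5.369e-05 cm = 0.5369 um

0.5369


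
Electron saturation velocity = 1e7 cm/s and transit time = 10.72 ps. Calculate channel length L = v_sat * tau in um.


Step 1: tau in seconds = 10.72 ps * 1e-12 = 1.0720e-11 s
Step 2: L = v_sat * tau = 1e7 * 1.0720e-11 = 1.0720e-04 cm
Step 3: L in um = 1.0720e-04 * 1e4 = 1.072 um

1.072


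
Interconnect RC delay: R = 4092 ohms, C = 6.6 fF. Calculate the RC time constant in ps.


Step 1: tau = R * C
Step 2: tau = 4092 * 6.6 fF = 4092 * 6.6e-15 F
Step 3: tau = 2.70072e-11 s = 27.0072 ps

27.0072


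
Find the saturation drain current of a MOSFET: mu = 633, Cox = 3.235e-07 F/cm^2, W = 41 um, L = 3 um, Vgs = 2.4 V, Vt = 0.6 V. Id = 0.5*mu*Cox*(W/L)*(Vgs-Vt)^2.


Step 1: Overdrive voltage Vov = Vgs - Vt = 2.4 - 0.6 = 1.8 V
Step 2: W/L = 41/3 = 13.6667
Step 3: Id = 0.5 * 633 * 3.235e-07 * 13.6667 * 1.8^2
Step 4: Id = 4.53e-03 A

4.53e-03


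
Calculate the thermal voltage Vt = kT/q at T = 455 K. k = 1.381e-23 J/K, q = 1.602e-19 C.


Step 1: kT = 1.381e-23 * 455 = 6.28355e-21 J
Step 2: Vt = kT/q = 6.28355e-21 / 1.602e-19
Step 3: Vt = 0.03922 V

0.03922


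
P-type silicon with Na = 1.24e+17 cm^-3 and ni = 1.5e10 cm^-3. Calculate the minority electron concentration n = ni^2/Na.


Step 1: Majority hole concentration p ≈ Na = 1.24e+17 cm^-3
Step 2: n = ni^2 / Na = (1.5e10)^2 / 1.24e+17
Step 3: n = 1.81e+03 cm^-3

1.81e+03


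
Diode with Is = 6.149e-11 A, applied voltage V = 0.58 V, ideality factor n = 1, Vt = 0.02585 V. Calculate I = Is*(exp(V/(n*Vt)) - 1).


Step 1: V/(n*Vt) = 0.58/(1*0.02585) = 22.4371
Step 2: exp(22.4371) = 5.5502e+09
Step 3: I = 6.149e-11 * (5.5502e+09 - 1) = 3.41e-01 A

3.41e-01


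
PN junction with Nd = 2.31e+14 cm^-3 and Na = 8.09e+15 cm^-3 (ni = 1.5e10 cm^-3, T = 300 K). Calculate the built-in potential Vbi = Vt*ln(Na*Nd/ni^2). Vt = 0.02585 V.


Step 1: Compute Na*Nd/ni^2 = 8.09e+15 * 2.31e+14 / (1.5e10)^2 = 8.3057e+09
Step 2: ln(8.3057e+09) = 22.8402
Step 3: Vbi = 0.02585 * 22.8402 = 0.59 V

0.59


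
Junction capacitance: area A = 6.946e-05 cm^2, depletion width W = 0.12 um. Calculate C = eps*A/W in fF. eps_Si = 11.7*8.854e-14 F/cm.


Step 1: eps_Si = 11.7 * 8.854e-14 = 1.035918e-12 F/cm
Step 2: W in cm = 0.12 * 1e-4 = 1.20e-05 cm
Step 3: C = 1.035918e-12 * 6.946e-05 / 1.20e-05 = 5.996239e-12 F
Step 4: C = 5996.24 fF

5996.24


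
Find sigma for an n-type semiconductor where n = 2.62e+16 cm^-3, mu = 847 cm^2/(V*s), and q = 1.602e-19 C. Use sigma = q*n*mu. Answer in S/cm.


Step 1: sigma = q * n * mu
Step 2: sigma = 1.602e-19 * 2.62e+16 * 847
Step 3: sigma = 3.555e+00 S/cm

3.555e+00


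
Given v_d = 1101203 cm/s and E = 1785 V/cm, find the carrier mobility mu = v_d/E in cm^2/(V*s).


Step 1: mu = v_d / E
Step 2: mu = 1101203 / 1785
Step 3: mu = 616.92 cm^2/(V*s)

616.92


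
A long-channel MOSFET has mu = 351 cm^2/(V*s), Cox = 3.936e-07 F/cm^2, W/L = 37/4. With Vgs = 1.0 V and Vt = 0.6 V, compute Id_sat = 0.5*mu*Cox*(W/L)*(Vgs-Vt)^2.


Step 1: Overdrive voltage Vov = Vgs - Vt = 1.0 - 0.6 = 0.4 V
Step 2: W/L = 37/4 = 9.25
Step 3: Id = 0.5 * 351 * 3.936e-07 * 9.25 * 0.4^2
Step 4: Id = 1.02e-04 A

1.02e-04


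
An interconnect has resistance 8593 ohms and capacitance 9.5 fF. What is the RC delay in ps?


Step 1: tau = R * C
Step 2: tau = 8593 * 9.5 fF = 8593 * 9.5e-15 F
Step 3: tau = 8.16335e-11 s = 81.6335 ps

81.6335


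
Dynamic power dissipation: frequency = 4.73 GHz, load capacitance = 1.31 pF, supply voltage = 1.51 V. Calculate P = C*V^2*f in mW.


Step 1: V^2 = 1.51^2 = 2.2801 V^2
Step 2: P = C*V^2*f = 1.31e-12 F * 2.2801 * 4.73e9 Hz
Step 3: P = 1.412818363e-02 W
Step 4: P = 14.128 mW

14.128


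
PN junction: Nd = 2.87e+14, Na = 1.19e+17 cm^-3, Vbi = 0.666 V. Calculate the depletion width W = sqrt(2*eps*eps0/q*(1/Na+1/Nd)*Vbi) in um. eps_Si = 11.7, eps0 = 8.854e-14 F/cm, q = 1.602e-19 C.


Step 1: 1/Na + 1/Nd = 1/1.19e+17 + 1/2.87e+14 = 3.49272e-15
Step 2: 2*eps*eps0/q = 2*11.7*8.854e-14/1.602e-19 = 1.293281e+07
Step 3: W^2 = 1.293281e+07 * 3.49272e-15 * 0.666 = 3.00837e-08
Step 4: W = sqrt(3.00837e-08) = 1.734e-04 cm = 1.734 um

1.734


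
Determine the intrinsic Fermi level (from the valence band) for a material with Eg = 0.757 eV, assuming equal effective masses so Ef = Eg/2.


Step 1: For an intrinsic semiconductor, the Fermi level sits at midgap.
Step 2: Ef = Eg / 2 = 0.757 / 2 = 0.3785 eV

0.3785


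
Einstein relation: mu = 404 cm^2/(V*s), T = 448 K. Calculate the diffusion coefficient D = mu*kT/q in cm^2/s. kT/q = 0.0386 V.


Step 1: D = mu * (kT/q)
Step 2: D = 404 * 0.0386
Step 3: D = 15.59 cm^2/s

15.59


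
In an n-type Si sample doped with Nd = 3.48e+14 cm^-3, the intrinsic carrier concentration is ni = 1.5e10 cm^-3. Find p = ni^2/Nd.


Step 1: Since Nd >> ni, n ≈ Nd = 3.48e+14 cm^-3
Step 2: p = ni^2 / n = (1.5e10)^2 / 3.48e+14
Step 3: p = 2.25e20 / 3.48e+14 = 6.47e+05 cm^-3

6.47e+05


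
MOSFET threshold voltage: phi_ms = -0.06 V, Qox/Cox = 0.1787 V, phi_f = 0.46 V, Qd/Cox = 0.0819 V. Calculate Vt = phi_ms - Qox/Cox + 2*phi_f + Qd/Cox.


Step 1: Vt = phi_ms - Qox/Cox + 2*phi_f + Qd/Cox
Step 2: Vt = -0.06 - 0.1787 + 2*0.46 + 0.0819
Step 3: Vt = -0.06 - 0.1787 + 0.92 + 0.0819
Step 4: Vt = 0.7632 V

0.7632
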